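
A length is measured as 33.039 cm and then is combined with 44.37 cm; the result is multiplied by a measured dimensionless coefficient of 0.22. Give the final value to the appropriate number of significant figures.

17 cm

33.039 cm + 44.37 cm = 77.409 cm; the sum is limited to 2 decimal places (4 s.f.).
Carrying full precision, 77.409 × 0.22 = 17.02998 cm; 0.22 has 2 s.f., so the result keeps min(4, 2) = 2 s.f.
Rounded to 2 significant figures: 17 cm.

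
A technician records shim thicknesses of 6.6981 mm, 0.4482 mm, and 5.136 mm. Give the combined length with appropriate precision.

6.6981 mm + 0.4482 mm + 5.136 mm = 12.2823 mm.
Addition/subtraction keeps the fewest decimal places: 6.6981 → 4 decimal places, 0.4482 → 4 decimal places, 5.136 → 3 decimal places; limit is 3.
Rounded to 3 decimal places: 12.282 mm.

12.282 mm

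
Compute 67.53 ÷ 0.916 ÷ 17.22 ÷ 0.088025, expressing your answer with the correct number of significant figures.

48.6

67.53 ÷ 0.916 ÷ 17.22 ÷ 0.088025 = 48.6364754388…
Multiplication/division keeps the fewest significant figures: 67.53 → 4 s.f., 0.916 → 3 s.f., 17.22 → 4 s.f., 0.088025 → 5 s.f.; limit is 3.
Rounded to 3 significant figures: 48.6.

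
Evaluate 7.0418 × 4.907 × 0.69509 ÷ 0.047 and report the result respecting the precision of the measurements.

5.1 × 10²

7.0418 × 4.907 × 0.69509 ÷ 0.047 = 511.025917599…
Multiplication/division keeps the fewest significant figures: 7.0418 → 5 s.f., 4.907 → 4 s.f., 0.69509 → 5 s.f., 0.047 → 2 s.f.; limit is 2.
Rounded to 2 significant figures: 5.1 × 10².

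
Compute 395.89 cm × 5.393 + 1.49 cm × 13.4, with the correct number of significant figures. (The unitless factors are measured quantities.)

395.89 × 5.393 = 2135.03477 → 2135 cm (4 s.f., last digit at the 10^0 place).
1.49 × 13.4 = 19.966 → 20.0 cm (3 s.f., last digit at the 10^-1 place).
Sum: 2155.00077 cm; keep the coarser place, 10^0.
Result: 2155 cm.

2155 cm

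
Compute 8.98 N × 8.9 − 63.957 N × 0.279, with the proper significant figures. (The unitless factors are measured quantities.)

8.98 × 8.9 = 79.922 → 8.0 × 10¹ N (2 s.f., last digit at the 10^0 place).
63.957 × 0.279 = 17.844003 → 17.8 N (3 s.f., last digit at the 10^-1 place).
Difference: 62.077997 N; keep the coarser place, 10^0.
Result: 62 N.

62 N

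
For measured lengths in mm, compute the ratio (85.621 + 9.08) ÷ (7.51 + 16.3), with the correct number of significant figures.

85.621 + 9.08 = 94.701, limited to 2 d.p. → 4 s.f.; 7.51 + 16.3 = 23.81, limited to 1 d.p. → 3 s.f.
Carrying full precision, 94.701 ÷ 23.81 = 3.97736245275…; keep min(4, 3) = 3 s.f.
Rounded to 3 significant figures: 3.98.

3.98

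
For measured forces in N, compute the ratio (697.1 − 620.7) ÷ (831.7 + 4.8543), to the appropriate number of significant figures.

0.0913

697.1 − 620.7 = 76.4, limited to 1 d.p. → 3 s.f.; 831.7 + 4.8543 = 836.5543, limited to 1 d.p. → 4 s.f.
Carrying full precision, 76.4 ÷ 836.5543 = 0.0913270065075…; keep min(3, 4) = 3 s.f.
Rounded to 3 significant figures: 0.0913.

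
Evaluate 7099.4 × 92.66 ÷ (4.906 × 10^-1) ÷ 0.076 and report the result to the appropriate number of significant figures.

7099.4 × 92.66 ÷ (4.906 × 10^-1) ÷ 0.076 = 17643015.105…
Multiplication/division keeps the fewest significant figures: 7099.4 → 5 s.f., 92.66 → 4 s.f., 4.906 × 10^-1 → 4 s.f., 0.076 → 2 s.f.; limit is 2.
Rounded to 2 significant figures: 1.8 × 10^7.

1.8 × 10^7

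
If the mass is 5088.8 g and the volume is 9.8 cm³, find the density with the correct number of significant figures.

5.2 × 10^2 g/cm³

density = 5088.8 g ÷ 9.8 cm³ = 519.265306122… g/cm³.
5088.8 has 5 significant figures; 9.8 has 2.
Division/multiplication keeps the fewest: 2 significant figures.
Rounded: 5.2 × 10^2 g/cm³.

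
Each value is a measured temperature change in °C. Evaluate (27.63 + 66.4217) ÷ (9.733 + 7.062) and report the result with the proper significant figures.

5.600

27.63 + 66.4217 = 94.0517, limited to 2 d.p. → 4 s.f.; 9.733 + 7.062 = 16.795, limited to 3 d.p. → 5 s.f.
Carrying full precision, 94.0517 ÷ 16.795 = 5.59998213754…; keep min(4, 5) = 4 s.f.
Rounded to 4 significant figures: 5.600.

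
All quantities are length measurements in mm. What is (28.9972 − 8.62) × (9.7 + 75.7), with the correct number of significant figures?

1.74 × 10³ mm²

28.9972 − 8.62 = 20.3772, limited to 2 d.p. → 4 s.f.; 9.7 + 75.7 = 85.4, limited to 1 d.p. → 3 s.f.
Carrying full precision, 20.3772 × 85.4 = 1740.21288; keep min(4, 3) = 3 s.f.
Rounded to 3 significant figures: 1.74 × 10³ mm².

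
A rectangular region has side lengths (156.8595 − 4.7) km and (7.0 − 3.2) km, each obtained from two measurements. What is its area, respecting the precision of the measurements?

5.8 × 10^2 km²

156.8595 − 4.7 = 152.1595, limited to 1 d.p. → 4 s.f.; 7.0 − 3.2 = 3.8, limited to 1 d.p. → 2 s.f.
Carrying full precision, 152.1595 × 3.8 = 578.2061; keep min(4, 2) = 2 s.f.
Rounded to 2 significant figures: 5.8 × 10^2 km².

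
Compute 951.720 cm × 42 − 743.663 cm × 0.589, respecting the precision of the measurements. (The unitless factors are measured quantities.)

4.0 × 10⁴ cm

951.720 × 42 = 39972.24 → 4.0 × 10⁴ cm (2 s.f., last digit at the 10^3 place).
743.663 × 0.589 = 438.017507 → 438 cm (3 s.f., last digit at the 10^0 place).
Difference: 39534.222493 cm; keep the coarser place, 10^3.
Result: 4.0 × 10⁴ cm.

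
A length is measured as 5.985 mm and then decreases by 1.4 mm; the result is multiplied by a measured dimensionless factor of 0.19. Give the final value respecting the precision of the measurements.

0.87 mm

5.985 mm − 1.4 mm = 4.585 mm; the difference is limited to 1 decimal place (2 s.f.).
Carrying full precision, 4.585 × 0.19 = 0.87115 mm; 0.19 has 2 s.f., so the result keeps min(2, 2) = 2 s.f.
Rounded to 2 significant figures: 0.87 mm.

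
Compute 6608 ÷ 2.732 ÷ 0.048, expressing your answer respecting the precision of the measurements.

6608 ÷ 2.732 ÷ 0.048 = 50390.4343582…
Multiplication/division keeps the fewest significant figures: 6608 → 4 s.f., 2.732 → 4 s.f., 0.048 → 2 s.f.; limit is 2.
Rounded to 2 significant figures: 5.0 × 10^4.

5.0 × 10^4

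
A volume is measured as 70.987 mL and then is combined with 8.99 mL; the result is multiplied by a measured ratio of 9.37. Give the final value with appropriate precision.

70.987 mL + 8.99 mL = 79.977 mL; the sum is limited to 2 decimal places (4 s.f.).
Carrying full precision, 79.977 × 9.37 = 749.38449 mL; 9.37 has 3 s.f., so the result keeps min(4, 3) = 3 s.f.
Rounded to 3 significant figures: 749 mL.

749 mL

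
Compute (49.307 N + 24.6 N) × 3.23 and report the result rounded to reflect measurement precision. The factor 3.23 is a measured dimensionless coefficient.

49.307 N + 24.6 N = 73.907 N; the sum is limited to 1 decimal place (3 s.f.).
Carrying full precision, 73.907 × 3.23 = 238.71961 N; 3.23 has 3 s.f., so the result keeps min(3, 3) = 3 s.f.
Rounded to 3 significant figures: 239 N.

239 N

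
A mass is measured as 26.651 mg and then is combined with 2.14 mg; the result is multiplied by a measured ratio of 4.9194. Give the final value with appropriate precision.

141.6 mg

26.651 mg + 2.14 mg = 28.791 mg; the sum is limited to 2 decimal places (4 s.f.).
Carrying full precision, 28.791 × 4.9194 = 141.6344454 mg; 4.9194 has 5 s.f., so the result keeps min(4, 5) = 4 s.f.
Rounded to 4 significant figures: 141.6 mg.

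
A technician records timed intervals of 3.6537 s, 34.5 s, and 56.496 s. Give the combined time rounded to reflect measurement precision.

94.6 s

3.6537 s + 34.5 s + 56.496 s = 94.6497 s.
Addition/subtraction keeps the fewest decimal places: 3.6537 → 4 decimal places, 34.5 → 1 decimal place, 56.496 → 3 decimal places; limit is 1.
Rounded to 1 decimal place: 94.6 s.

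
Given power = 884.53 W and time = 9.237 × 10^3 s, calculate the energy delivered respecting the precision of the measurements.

8.170 × 10^6 J

energy delivered = 884.53 W × 9.237 × 10^3 s = 8170403.61 J.
884.53 has 5 significant figures; 9.237 × 10^3 has 4.
Division/multiplication keeps the fewest: 4 significant figures.
Rounded: 8.170 × 10^6 J.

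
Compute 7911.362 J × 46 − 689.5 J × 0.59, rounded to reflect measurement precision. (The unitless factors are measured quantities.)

7911.362 × 46 = 363922.652 → 3.6 × 10⁵ J (2 s.f., last digit at the 10^4 place).
689.5 × 0.59 = 406.805 → 4.1 × 10² J (2 s.f., last digit at the 10^1 place).
Difference: 363515.847 J; keep the coarser place, 10^4.
Result: 3.6 × 10⁵ J.

3.6 × 10⁵ J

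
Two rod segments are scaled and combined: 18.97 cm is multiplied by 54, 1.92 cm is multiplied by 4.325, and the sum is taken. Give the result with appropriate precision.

18.97 × 54 = 1024.38 → 1.0 × 10^3 cm (2 s.f., last digit at the 10^2 place).
1.92 × 4.325 = 8.304 → 8.30 cm (3 s.f., last digit at the 10^-2 place).
Sum: 1032.684 cm; keep the coarser place, 10^2.
Result: 1.0 × 10^3 cm.

1.0 × 10^3 cm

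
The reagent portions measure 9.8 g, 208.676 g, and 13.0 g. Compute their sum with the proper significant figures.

9.8 g + 208.676 g + 13.0 g = 231.476 g.
Addition/subtraction keeps the fewest decimal places: 9.8 → 1 decimal place, 208.676 → 3 decimal places, 13.0 → 1 decimal place; limit is 1.
Rounded to 1 decimal place: 231.5 g.

231.5 g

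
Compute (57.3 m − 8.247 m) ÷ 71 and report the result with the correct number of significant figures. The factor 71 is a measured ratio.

57.3 m − 8.247 m = 49.053 m; the difference is limited to 1 decimal place (3 s.f.).
Carrying full precision, 49.053 ÷ 71 = 0.690887323944… m; 71 has 2 s.f., so the result keeps min(3, 2) = 2 s.f.
Rounded to 2 significant figures: 0.69 m.

0.69 m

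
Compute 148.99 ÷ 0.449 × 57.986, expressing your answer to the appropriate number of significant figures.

148.99 ÷ 0.449 × 57.986 = 19241.2787082…
Multiplication/division keeps the fewest significant figures: 148.99 → 5 s.f., 0.449 → 3 s.f., 57.986 → 5 s.f.; limit is 3.
Rounded to 3 significant figures: 1.92 × 10⁴.

1.92 × 10⁴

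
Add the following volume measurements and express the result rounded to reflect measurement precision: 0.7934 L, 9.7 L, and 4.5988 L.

15.1 L

0.7934 L + 9.7 L + 4.5988 L = 15.0922 L.
Addition/subtraction keeps the fewest decimal places: 0.7934 → 4 decimal places, 9.7 → 1 decimal place, 4.5988 → 4 decimal places; limit is 1.
Rounded to 1 decimal place: 15.1 L.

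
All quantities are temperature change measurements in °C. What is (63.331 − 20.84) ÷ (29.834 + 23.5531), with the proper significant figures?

7.959 × 10⁻¹

63.331 − 20.84 = 42.491, limited to 2 d.p. → 4 s.f.; 29.834 + 23.5531 = 53.3871, limited to 3 d.p. → 5 s.f.
Carrying full precision, 42.491 ÷ 53.3871 = 0.795903879402…; keep min(4, 5) = 4 s.f.
Rounded to 4 significant figures: 7.959 × 10⁻¹.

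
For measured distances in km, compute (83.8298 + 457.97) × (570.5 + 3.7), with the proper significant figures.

3.111 × 10⁵ km²

83.8298 + 457.97 = 541.7998, limited to 2 d.p. → 5 s.f.; 570.5 + 3.7 = 574.2, limited to 1 d.p. → 4 s.f.
Carrying full precision, 541.7998 × 574.2 = 311101.44516; keep min(5, 4) = 4 s.f.
Rounded to 4 significant figures: 3.111 × 10⁵ km².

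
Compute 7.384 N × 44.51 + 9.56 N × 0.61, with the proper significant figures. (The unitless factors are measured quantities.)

7.384 × 44.51 = 328.66184 → 328.7 N (4 s.f., last digit at the 10^-1 place).
9.56 × 0.61 = 5.8316 → 5.8 N (2 s.f., last digit at the 10^-1 place).
Sum: 334.49344 N; keep the coarser place, 10^-1.
Result: 334.5 N.

334.5 N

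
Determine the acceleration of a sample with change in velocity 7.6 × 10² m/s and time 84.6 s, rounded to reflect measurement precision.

acceleration = 7.6 × 10² m/s ÷ 84.6 s = 8.98345153664… m/s².
7.6 × 10² has 2 significant figures; 84.6 has 3.
Division/multiplication keeps the fewest: 2 significant figures.
Rounded: 9.0 m/s².

9.0 m/s²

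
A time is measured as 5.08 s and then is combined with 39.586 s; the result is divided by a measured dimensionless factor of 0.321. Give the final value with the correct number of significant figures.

139 s

5.08 s + 39.586 s = 44.666 s; the sum is limited to 2 decimal places (4 s.f.).
Carrying full precision, 44.666 ÷ 0.321 = 139.146417445… s; 0.321 has 3 s.f., so the result keeps min(4, 3) = 3 s.f.
Rounded to 3 significant figures: 139 s.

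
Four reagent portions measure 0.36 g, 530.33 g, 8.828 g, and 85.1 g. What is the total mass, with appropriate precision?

624.6 g

0.36 g + 530.33 g + 8.828 g + 85.1 g = 624.618 g.
Addition/subtraction keeps the fewest decimal places: 0.36 → 2 decimal places, 530.33 → 2 decimal places, 8.828 → 3 decimal places, 85.1 → 1 decimal place; limit is 1.
Rounded to 1 decimal place: 624.6 g.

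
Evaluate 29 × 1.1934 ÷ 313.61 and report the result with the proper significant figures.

29 × 1.1934 ÷ 313.61 = 0.110355537132…
Multiplication/division keeps the fewest significant figures: 29 → 2 s.f., 1.1934 → 5 s.f., 313.61 → 5 s.f.; limit is 2.
Rounded to 2 significant figures: 0.11.

0.11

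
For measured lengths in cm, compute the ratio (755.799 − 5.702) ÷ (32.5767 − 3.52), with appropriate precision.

25.81

755.799 − 5.702 = 750.097, limited to 3 d.p. → 6 s.f.; 32.5767 − 3.52 = 29.0567, limited to 2 d.p. → 4 s.f.
Carrying full precision, 750.097 ÷ 29.0567 = 25.8149411323…; keep min(6, 4) = 4 s.f.
Rounded to 4 significant figures: 25.81.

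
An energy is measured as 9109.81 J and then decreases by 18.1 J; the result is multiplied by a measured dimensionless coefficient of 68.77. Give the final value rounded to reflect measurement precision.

6.252 × 10^5 J

9109.81 J − 18.1 J = 9091.71 J; the difference is limited to 1 decimal place (5 s.f.).
Carrying full precision, 9091.71 × 68.77 = 625236.8967 J; 68.77 has 4 s.f., so the result keeps min(5, 4) = 4 s.f.
Rounded to 4 significant figures: 6.252 × 10^5 J.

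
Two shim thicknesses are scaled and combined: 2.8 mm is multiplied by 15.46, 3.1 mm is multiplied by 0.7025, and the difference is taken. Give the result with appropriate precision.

2.8 × 15.46 = 43.288 → 43 mm (2 s.f., last digit at the 10^0 place).
3.1 × 0.7025 = 2.17775 → 2.2 mm (2 s.f., last digit at the 10^-1 place).
Difference: 41.11025 mm; keep the coarser place, 10^0.
Result: 41 mm.

41 mm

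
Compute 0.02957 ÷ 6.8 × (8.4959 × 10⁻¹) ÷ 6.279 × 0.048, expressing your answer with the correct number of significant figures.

0.02957 ÷ 6.8 × (8.4959 × 10⁻¹) ÷ 6.279 × 0.048 = 0.0000282424623254…
Multiplication/division keeps the fewest significant figures: 0.02957 → 4 s.f., 6.8 → 2 s.f., 8.4959 × 10⁻¹ → 5 s.f., 6.279 → 4 s.f., 0.048 → 2 s.f.; limit is 2.
Rounded to 2 significant figures: 2.8 × 10⁻⁵.

2.8 × 10⁻⁵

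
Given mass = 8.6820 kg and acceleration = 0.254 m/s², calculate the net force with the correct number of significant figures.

2.21 N

net force = 8.6820 kg × 0.254 m/s² = 2.205228 N.
8.6820 has 5 significant figures; 0.254 has 3.
Division/multiplication keeps the fewest: 3 significant figures.
Rounded: 2.21 N.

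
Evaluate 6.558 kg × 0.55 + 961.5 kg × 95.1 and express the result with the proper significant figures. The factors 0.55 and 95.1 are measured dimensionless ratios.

9.14 × 10^4 kg

6.558 × 0.55 = 3.6069 → 3.6 kg (2 s.f., last digit at the 10^-1 place).
961.5 × 95.1 = 91438.65 → 9.14 × 10^4 kg (3 s.f., last digit at the 10^2 place).
Sum: 91442.2569 kg; keep the coarser place, 10^2.
Result: 9.14 × 10^4 kg.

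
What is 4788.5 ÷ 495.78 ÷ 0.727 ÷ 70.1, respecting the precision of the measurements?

4788.5 ÷ 495.78 ÷ 0.727 ÷ 70.1 = 0.189521314432…
Multiplication/division keeps the fewest significant figures: 4788.5 → 5 s.f., 495.78 → 5 s.f., 0.727 → 3 s.f., 70.1 → 3 s.f.; limit is 3.
Rounded to 3 significant figures: 0.190.

0.190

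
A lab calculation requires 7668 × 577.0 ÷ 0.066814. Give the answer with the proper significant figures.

7668 × 577.0 ÷ 0.066814 = 66220193.3726…
Multiplication/division keeps the fewest significant figures: 7668 → 4 s.f., 577.0 → 4 s.f., 0.066814 → 5 s.f.; limit is 4.
Rounded to 4 significant figures: 6.622 × 10⁷.

6.622 × 10⁷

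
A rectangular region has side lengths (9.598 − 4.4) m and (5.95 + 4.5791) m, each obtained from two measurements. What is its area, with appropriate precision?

9.598 − 4.4 = 5.198, limited to 1 d.p. → 2 s.f.; 5.95 + 4.5791 = 10.5291, limited to 2 d.p. → 4 s.f.
Carrying full precision, 5.198 × 10.5291 = 54.7302618; keep min(2, 4) = 2 s.f.
Rounded to 2 significant figures: 55 m².

55 m²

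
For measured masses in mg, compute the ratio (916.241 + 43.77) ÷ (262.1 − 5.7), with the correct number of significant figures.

3.744

916.241 + 43.77 = 960.011, limited to 2 d.p. → 5 s.f.; 262.1 − 5.7 = 256.4, limited to 1 d.p. → 4 s.f.
Carrying full precision, 960.011 ÷ 256.4 = 3.74419266771…; keep min(5, 4) = 4 s.f.
Rounded to 4 significant figures: 3.744.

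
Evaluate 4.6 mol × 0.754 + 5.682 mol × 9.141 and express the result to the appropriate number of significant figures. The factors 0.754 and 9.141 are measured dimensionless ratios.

4.6 × 0.754 = 3.4684 → 3.5 mol (2 s.f., last digit at the 10^-1 place).
5.682 × 9.141 = 51.939162 → 51.94 mol (4 s.f., last digit at the 10^-2 place).
Sum: 55.407562 mol; keep the coarser place, 10^-1.
Result: 55.4 mol.

55.4 mol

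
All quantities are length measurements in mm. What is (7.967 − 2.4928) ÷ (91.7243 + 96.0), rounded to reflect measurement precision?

7.967 − 2.4928 = 5.4742, limited to 3 d.p. → 4 s.f.; 91.7243 + 96.0 = 187.7243, limited to 1 d.p. → 4 s.f.
Carrying full precision, 5.4742 ÷ 187.7243 = 0.0291608491815…; keep min(4, 4) = 4 s.f.
Rounded to 4 significant figures: 0.02916.

0.02916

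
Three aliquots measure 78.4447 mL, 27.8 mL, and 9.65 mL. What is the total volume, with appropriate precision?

78.4447 mL + 27.8 mL + 9.65 mL = 115.8947 mL.
Addition/subtraction keeps the fewest decimal places: 78.4447 → 4 decimal places, 27.8 → 1 decimal place, 9.65 → 2 decimal places; limit is 1.
Rounded to 1 decimal place: 115.9 mL.

115.9 mL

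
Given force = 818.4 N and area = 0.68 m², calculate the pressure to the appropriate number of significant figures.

pressure = 818.4 N ÷ 0.68 m² = 1203.52941176… Pa.
818.4 has 4 significant figures; 0.68 has 2.
Division/multiplication keeps the fewest: 2 significant figures.
Rounded: 1.2 × 10³ Pa.

1.2 × 10³ Pa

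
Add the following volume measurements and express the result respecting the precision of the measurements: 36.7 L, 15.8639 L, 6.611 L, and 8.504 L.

67.7 L

36.7 L + 15.8639 L + 6.611 L + 8.504 L = 67.6789 L.
Addition/subtraction keeps the fewest decimal places: 36.7 → 1 decimal place, 15.8639 → 4 decimal places, 6.611 → 3 decimal places, 8.504 → 3 decimal places; limit is 1.
Rounded to 1 decimal place: 67.7 L.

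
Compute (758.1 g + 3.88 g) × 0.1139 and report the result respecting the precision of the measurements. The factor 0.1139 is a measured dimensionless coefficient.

86.79 g

758.1 g + 3.88 g = 761.98 g; the sum is limited to 1 decimal place (4 s.f.).
Carrying full precision, 761.98 × 0.1139 = 86.789522 g; 0.1139 has 4 s.f., so the result keeps min(4, 4) = 4 s.f.
Rounded to 4 significant figures: 86.79 g.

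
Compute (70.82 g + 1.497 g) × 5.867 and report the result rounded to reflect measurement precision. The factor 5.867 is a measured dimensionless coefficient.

4.243 × 10^2 g

70.82 g + 1.497 g = 72.317 g; the sum is limited to 2 decimal places (4 s.f.).
Carrying full precision, 72.317 × 5.867 = 424.283839 g; 5.867 has 4 s.f., so the result keeps min(4, 4) = 4 s.f.
Rounded to 4 significant figures: 4.243 × 10^2 g.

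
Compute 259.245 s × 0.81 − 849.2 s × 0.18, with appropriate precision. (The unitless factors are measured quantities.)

6 × 10¹ s

259.245 × 0.81 = 209.98845 → 2.1 × 10² s (2 s.f., last digit at the 10^1 place).
849.2 × 0.18 = 152.856 → 1.5 × 10² s (2 s.f., last digit at the 10^1 place).
Difference: 57.13245 s; keep the coarser place, 10^1.
Result: 6 × 10¹ s.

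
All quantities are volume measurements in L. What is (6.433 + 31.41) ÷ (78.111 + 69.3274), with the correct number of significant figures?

0.2567

6.433 + 31.41 = 37.843, limited to 2 d.p. → 4 s.f.; 78.111 + 69.3274 = 147.4384, limited to 3 d.p. → 6 s.f.
Carrying full precision, 37.843 ÷ 147.4384 = 0.256669904177…; keep min(4, 6) = 4 s.f.
Rounded to 4 significant figures: 0.2567.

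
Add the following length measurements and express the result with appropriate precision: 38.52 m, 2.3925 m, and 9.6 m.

38.52 m + 2.3925 m + 9.6 m = 50.5125 m.
Addition/subtraction keeps the fewest decimal places: 38.52 → 2 decimal places, 2.3925 → 4 decimal places, 9.6 → 1 decimal place; limit is 1.
Rounded to 1 decimal place: 50.5 m.

50.5 m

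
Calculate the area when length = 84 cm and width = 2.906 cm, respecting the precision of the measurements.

2.4 × 10² cm²

area = 84 cm × 2.906 cm = 244.104 cm².
84 has 2 significant figures; 2.906 has 4.
Division/multiplication keeps the fewest: 2 significant figures.
Rounded: 2.4 × 10² cm².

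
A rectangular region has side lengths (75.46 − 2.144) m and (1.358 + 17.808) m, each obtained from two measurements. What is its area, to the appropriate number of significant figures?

1.405 × 10³ m²

75.46 − 2.144 = 73.316, limited to 2 d.p. → 4 s.f.; 1.358 + 17.808 = 19.166, limited to 3 d.p. → 5 s.f.
Carrying full precision, 73.316 × 19.166 = 1405.174456; keep min(4, 5) = 4 s.f.
Rounded to 4 significant figures: 1.405 × 10³ m².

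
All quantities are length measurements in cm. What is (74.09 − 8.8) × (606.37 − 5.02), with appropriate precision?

74.09 − 8.8 = 65.29, limited to 1 d.p. → 3 s.f.; 606.37 − 5.02 = 601.35, limited to 2 d.p. → 5 s.f.
Carrying full precision, 65.29 × 601.35 = 39262.1415; keep min(3, 5) = 3 s.f.
Rounded to 3 significant figures: 3.93 × 10^4 cm².

3.93 × 10^4 cm²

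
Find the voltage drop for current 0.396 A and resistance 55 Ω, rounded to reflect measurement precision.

22 V

voltage drop = 0.396 A × 55 Ω = 21.78 V.
0.396 has 3 significant figures; 55 has 2.
Division/multiplication keeps the fewest: 2 significant figures.
Rounded: 22 V.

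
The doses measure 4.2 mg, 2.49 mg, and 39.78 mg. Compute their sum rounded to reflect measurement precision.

4.2 mg + 2.49 mg + 39.78 mg = 46.47 mg.
Addition/subtraction keeps the fewest decimal places: 4.2 → 1 decimal place, 2.49 → 2 decimal places, 39.78 → 2 decimal places; limit is 1.
Rounded to 1 decimal place: 46.5 mg.

46.5 mg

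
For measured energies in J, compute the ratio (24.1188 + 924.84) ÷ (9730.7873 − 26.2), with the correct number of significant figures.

24.1188 + 924.84 = 948.9588, limited to 2 d.p. → 5 s.f.; 9730.7873 − 26.2 = 9704.5873, limited to 1 d.p. → 5 s.f.
Carrying full precision, 948.9588 ÷ 9704.5873 = 0.0977845600915…; keep min(5, 5) = 5 s.f.
Rounded to 5 significant figures: 0.097785.

0.097785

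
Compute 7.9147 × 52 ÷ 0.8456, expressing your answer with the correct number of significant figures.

4.9 × 10^2

7.9147 × 52 ÷ 0.8456 = 486.712866604…
Multiplication/division keeps the fewest significant figures: 7.9147 → 5 s.f., 52 → 2 s.f., 0.8456 → 4 s.f.; limit is 2.
Rounded to 2 significant figures: 4.9 × 10^2.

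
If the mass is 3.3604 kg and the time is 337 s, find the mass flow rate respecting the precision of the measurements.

9.97 × 10^-3 kg/s

mass flow rate = 3.3604 kg ÷ 337 s = 0.00997151335312… kg/s.
3.3604 has 5 significant figures; 337 has 3.
Division/multiplication keeps the fewest: 3 significant figures.
Rounded: 9.97 × 10^-3 kg/s.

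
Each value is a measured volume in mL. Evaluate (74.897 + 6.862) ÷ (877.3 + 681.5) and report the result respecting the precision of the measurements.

0.052450

74.897 + 6.862 = 81.759, limited to 3 d.p. → 5 s.f.; 877.3 + 681.5 = 1558.8, limited to 1 d.p. → 5 s.f.
Carrying full precision, 81.759 ÷ 1558.8 = 0.0524499615089…; keep min(5, 5) = 5 s.f.
Rounded to 5 significant figures: 0.052450.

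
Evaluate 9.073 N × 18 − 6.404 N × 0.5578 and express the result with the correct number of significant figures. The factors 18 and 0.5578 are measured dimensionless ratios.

1.6 × 10^2 N

9.073 × 18 = 163.314 → 1.6 × 10^2 N (2 s.f., last digit at the 10^1 place).
6.404 × 0.5578 = 3.5721512 → 3.572 N (4 s.f., last digit at the 10^-3 place).
Difference: 159.7418488 N; keep the coarser place, 10^1.
Result: 1.6 × 10^2 N.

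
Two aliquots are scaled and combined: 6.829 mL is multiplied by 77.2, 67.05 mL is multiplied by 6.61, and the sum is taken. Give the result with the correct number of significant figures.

970. mL

6.829 × 77.2 = 527.1988 → 527 mL (3 s.f., last digit at the 10^0 place).
67.05 × 6.61 = 443.2005 → 443 mL (3 s.f., last digit at the 10^0 place).
Sum: 970.3993 mL; keep the coarser place, 10^0.
Result: 970. mL.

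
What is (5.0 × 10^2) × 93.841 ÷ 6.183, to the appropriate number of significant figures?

7.6 × 10^3

(5.0 × 10^2) × 93.841 ÷ 6.183 = 7588.63011483…
Multiplication/division keeps the fewest significant figures: 5.0 × 10^2 → 2 s.f., 93.841 → 5 s.f., 6.183 → 4 s.f.; limit is 2.
Rounded to 2 significant figures: 7.6 × 10^3.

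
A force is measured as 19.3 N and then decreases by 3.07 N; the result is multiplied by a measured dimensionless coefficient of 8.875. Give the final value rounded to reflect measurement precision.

19.3 N − 3.07 N = 16.23 N; the difference is limited to 1 decimal place (3 s.f.).
Carrying full precision, 16.23 × 8.875 = 144.04125 N; 8.875 has 4 s.f., so the result keeps min(3, 4) = 3 s.f.
Rounded to 3 significant figures: 144 N.

144 N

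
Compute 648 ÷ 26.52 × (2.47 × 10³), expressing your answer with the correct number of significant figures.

6.04 × 10⁴

648 ÷ 26.52 × (2.47 × 10³) = 60352.9411765…
Multiplication/division keeps the fewest significant figures: 648 → 3 s.f., 26.52 → 4 s.f., 2.47 × 10³ → 3 s.f.; limit is 3.
Rounded to 3 significant figures: 6.04 × 10⁴.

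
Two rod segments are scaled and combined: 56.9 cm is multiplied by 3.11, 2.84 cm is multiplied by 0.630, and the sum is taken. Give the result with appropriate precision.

56.9 × 3.11 = 176.959 → 177 cm (3 s.f., last digit at the 10^0 place).
2.84 × 0.630 = 1.7892 → 1.79 cm (3 s.f., last digit at the 10^-2 place).
Sum: 178.7482 cm; keep the coarser place, 10^0.
Result: 179 cm.

179 cm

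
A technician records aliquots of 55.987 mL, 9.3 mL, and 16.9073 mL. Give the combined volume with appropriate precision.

55.987 mL + 9.3 mL + 16.9073 mL = 82.1943 mL.
Addition/subtraction keeps the fewest decimal places: 55.987 → 3 decimal places, 9.3 → 1 decimal place, 16.9073 → 4 decimal places; limit is 1.
Rounded to 1 decimal place: 82.2 mL.

82.2 mL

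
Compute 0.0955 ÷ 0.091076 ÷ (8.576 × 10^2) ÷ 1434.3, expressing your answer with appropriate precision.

0.0955 ÷ 0.091076 ÷ (8.576 × 10^2) ÷ 1434.3 = 8.52461261458 × 10^-7…
Multiplication/division keeps the fewest significant figures: 0.0955 → 3 s.f., 0.091076 → 5 s.f., 8.576 × 10^2 → 4 s.f., 1434.3 → 5 s.f.; limit is 3.
Rounded to 3 significant figures: 8.52 × 10^-7.

8.52 × 10^-7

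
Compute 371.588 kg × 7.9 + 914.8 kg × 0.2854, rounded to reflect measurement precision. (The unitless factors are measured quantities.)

3.2 × 10³ kg

371.588 × 7.9 = 2935.5452 → 2.9 × 10³ kg (2 s.f., last digit at the 10^2 place).
914.8 × 0.2854 = 261.08392 → 261.1 kg (4 s.f., last digit at the 10^-1 place).
Sum: 3196.62912 kg; keep the coarser place, 10^2.
Result: 3.2 × 10³ kg.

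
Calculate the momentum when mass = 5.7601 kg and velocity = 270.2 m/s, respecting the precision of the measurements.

1556 kg·m/s

momentum = 5.7601 kg × 270.2 m/s = 1556.37902 kg·m/s.
5.7601 has 5 significant figures; 270.2 has 4.
Division/multiplication keeps the fewest: 4 significant figures.
Rounded: 1556 kg·m/s.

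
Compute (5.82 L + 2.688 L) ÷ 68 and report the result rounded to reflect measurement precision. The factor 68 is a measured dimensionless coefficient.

5.82 L + 2.688 L = 8.508 L; the sum is limited to 2 decimal places (3 s.f.).
Carrying full precision, 8.508 ÷ 68 = 0.125117647059… L; 68 has 2 s.f., so the result keeps min(3, 2) = 2 s.f.
Rounded to 2 significant figures: 0.13 L.

0.13 L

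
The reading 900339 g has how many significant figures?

6

900339: zeros between nonzero digits are significant.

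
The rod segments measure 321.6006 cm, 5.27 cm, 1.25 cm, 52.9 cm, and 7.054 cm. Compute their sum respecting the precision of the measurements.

321.6006 cm + 5.27 cm + 1.25 cm + 52.9 cm + 7.054 cm = 388.0746 cm.
Addition/subtraction keeps the fewest decimal places: 321.6006 → 4 decimal places, 5.27 → 2 decimal places, 1.25 → 2 decimal places, 52.9 → 1 decimal place, 7.054 → 3 decimal places; limit is 1.
Rounded to 1 decimal place: 388.1 cm.

388.1 cm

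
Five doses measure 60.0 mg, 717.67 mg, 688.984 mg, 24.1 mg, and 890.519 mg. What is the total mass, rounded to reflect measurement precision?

2381.3 mg

60.0 mg + 717.67 mg + 688.984 mg + 24.1 mg + 890.519 mg = 2381.273 mg.
Addition/subtraction keeps the fewest decimal places: 60.0 → 1 decimal place, 717.67 → 2 decimal places, 688.984 → 3 decimal places, 24.1 → 1 decimal place, 890.519 → 3 decimal places; limit is 1.
Rounded to 1 decimal place: 2381.3 mg.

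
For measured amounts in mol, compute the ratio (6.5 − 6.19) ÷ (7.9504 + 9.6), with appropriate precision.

6.5 − 6.19 = 0.31, limited to 1 d.p. → 1 s.f.; 7.9504 + 9.6 = 17.5504, limited to 1 d.p. → 3 s.f.
Carrying full precision, 0.31 ÷ 17.5504 = 0.0176634150789…; keep min(1, 3) = 1 s.f.
Rounded to 1 significant figure: 0.02.

0.02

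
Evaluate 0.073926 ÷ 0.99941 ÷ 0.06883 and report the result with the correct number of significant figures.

1.075

0.073926 ÷ 0.99941 ÷ 0.06883 = 1.07467153986…
Multiplication/division keeps the fewest significant figures: 0.073926 → 5 s.f., 0.99941 → 5 s.f., 0.06883 → 4 s.f.; limit is 4.
Rounded to 4 significant figures: 1.075.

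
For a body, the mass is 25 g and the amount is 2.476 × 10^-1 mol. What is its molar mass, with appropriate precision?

1.0 × 10^2 g/mol

molar mass = 25 g ÷ 2.476 × 10^-1 mol = 100.969305331… g/mol.
25 has 2 significant figures; 2.476 × 10^-1 has 4.
Division/multiplication keeps the fewest: 2 significant figures.
Rounded: 1.0 × 10^2 g/mol.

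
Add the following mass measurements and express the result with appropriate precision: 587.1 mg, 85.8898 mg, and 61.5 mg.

587.1 mg + 85.8898 mg + 61.5 mg = 734.4898 mg.
Addition/subtraction keeps the fewest decimal places: 587.1 → 1 decimal place, 85.8898 → 4 decimal places, 61.5 → 1 decimal place; limit is 1.
Rounded to 1 decimal place: 734.5 mg.

734.5 mg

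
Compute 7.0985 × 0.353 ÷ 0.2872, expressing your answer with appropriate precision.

7.0985 × 0.353 ÷ 0.2872 = 8.72482764624…
Multiplication/division keeps the fewest significant figures: 7.0985 → 5 s.f., 0.353 → 3 s.f., 0.2872 → 4 s.f.; limit is 3.
Rounded to 3 significant figures: 8.72.

8.72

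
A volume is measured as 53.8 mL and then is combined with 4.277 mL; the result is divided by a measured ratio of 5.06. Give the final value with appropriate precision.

11.5 mL

53.8 mL + 4.277 mL = 58.077 mL; the sum is limited to 1 decimal place (3 s.f.).
Carrying full precision, 58.077 ÷ 5.06 = 11.4776679842… mL; 5.06 has 3 s.f., so the result keeps min(3, 3) = 3 s.f.
Rounded to 3 significant figures: 11.5 mL.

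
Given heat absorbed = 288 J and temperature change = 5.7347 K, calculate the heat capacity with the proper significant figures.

50.2 J/K

heat capacity = 288 J ÷ 5.7347 K = 50.2205869531… J/K.
288 has 3 significant figures; 5.7347 has 5.
Division/multiplication keeps the fewest: 3 significant figures.
Rounded: 50.2 J/K.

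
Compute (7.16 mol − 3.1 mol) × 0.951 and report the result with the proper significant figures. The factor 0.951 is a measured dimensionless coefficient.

3.9 mol

7.16 mol − 3.1 mol = 4.06 mol; the difference is limited to 1 decimal place (2 s.f.).
Carrying full precision, 4.06 × 0.951 = 3.86106 mol; 0.951 has 3 s.f., so the result keeps min(2, 3) = 2 s.f.
Rounded to 2 significant figures: 3.9 mol.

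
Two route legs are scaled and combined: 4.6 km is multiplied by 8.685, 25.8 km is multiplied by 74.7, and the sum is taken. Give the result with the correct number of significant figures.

4.6 × 8.685 = 39.951 → 4.0 × 10¹ km (2 s.f., last digit at the 10^0 place).
25.8 × 74.7 = 1927.26 → 1.93 × 10³ km (3 s.f., last digit at the 10^1 place).
Sum: 1967.211 km; keep the coarser place, 10^1.
Result: 1.97 × 10³ km.

1.97 × 10³ km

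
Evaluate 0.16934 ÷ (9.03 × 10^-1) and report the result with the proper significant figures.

0.188

0.16934 ÷ (9.03 × 10^-1) = 0.187530454042…
Multiplication/division keeps the fewest significant figures: 0.16934 → 5 s.f., 9.03 × 10^-1 → 3 s.f.; limit is 3.
Rounded to 3 significant figures: 0.188.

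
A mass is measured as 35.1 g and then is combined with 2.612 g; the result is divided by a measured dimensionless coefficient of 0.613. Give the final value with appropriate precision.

35.1 g + 2.612 g = 37.712 g; the sum is limited to 1 decimal place (3 s.f.).
Carrying full precision, 37.712 ÷ 0.613 = 61.5203915171… g; 0.613 has 3 s.f., so the result keeps min(3, 3) = 3 s.f.
Rounded to 3 significant figures: 61.5 g.

61.5 g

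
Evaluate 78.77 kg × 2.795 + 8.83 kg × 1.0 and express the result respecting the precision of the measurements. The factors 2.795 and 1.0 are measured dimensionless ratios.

78.77 × 2.795 = 220.16215 → 220.2 kg (4 s.f., last digit at the 10^-1 place).
8.83 × 1.0 = 8.83 → 8.8 kg (2 s.f., last digit at the 10^-1 place).
Sum: 228.99215 kg; keep the coarser place, 10^-1.
Result: 229.0 kg.

229.0 kg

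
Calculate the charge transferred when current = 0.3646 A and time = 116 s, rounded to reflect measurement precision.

42.3 C

charge transferred = 0.3646 A × 116 s = 42.2936 C.
0.3646 has 4 significant figures; 116 has 3.
Division/multiplication keeps the fewest: 3 significant figures.
Rounded: 42.3 C.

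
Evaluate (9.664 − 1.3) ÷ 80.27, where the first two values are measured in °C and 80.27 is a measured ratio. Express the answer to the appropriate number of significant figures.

9.664 °C − 1.3 °C = 8.364 °C; the difference is limited to 1 decimal place (2 s.f.).
Carrying full precision, 8.364 ÷ 80.27 = 0.104198330634… °C; 80.27 has 4 s.f., so the result keeps min(2, 4) = 2 s.f.
Rounded to 2 significant figures: 0.10 °C.

0.10 °C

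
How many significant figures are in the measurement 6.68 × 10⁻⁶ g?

3

6.68 × 10⁻⁶: in scientific notation every digit of the coefficient is significant.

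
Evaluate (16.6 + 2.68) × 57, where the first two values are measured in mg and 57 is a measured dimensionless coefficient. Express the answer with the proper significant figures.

1.1 × 10^3 mg

16.6 mg + 2.68 mg = 19.28 mg; the sum is limited to 1 decimal place (3 s.f.).
Carrying full precision, 19.28 × 57 = 1098.96 mg; 57 has 2 s.f., so the result keeps min(3, 2) = 2 s.f.
Rounded to 2 significant figures: 1.1 × 10^3 mg.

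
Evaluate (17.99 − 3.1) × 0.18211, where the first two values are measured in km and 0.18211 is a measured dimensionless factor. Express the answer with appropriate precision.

2.71 km

17.99 km − 3.1 km = 14.89 km; the difference is limited to 1 decimal place (3 s.f.).
Carrying full precision, 14.89 × 0.18211 = 2.7116179 km; 0.18211 has 5 s.f., so the result keeps min(3, 5) = 3 s.f.
Rounded to 3 significant figures: 2.71 km.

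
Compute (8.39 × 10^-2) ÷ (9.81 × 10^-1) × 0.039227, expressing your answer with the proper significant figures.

(8.39 × 10^-2) ÷ (9.81 × 10^-1) × 0.039227 = 0.00335488817533…
Multiplication/division keeps the fewest significant figures: 8.39 × 10^-2 → 3 s.f., 9.81 × 10^-1 → 3 s.f., 0.039227 → 5 s.f.; limit is 3.
Rounded to 3 significant figures: 0.00335.

0.00335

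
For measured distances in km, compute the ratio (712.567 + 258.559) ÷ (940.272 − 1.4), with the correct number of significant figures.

712.567 + 258.559 = 971.126, limited to 3 d.p. → 6 s.f.; 940.272 − 1.4 = 938.872, limited to 1 d.p. → 4 s.f.
Carrying full precision, 971.126 ÷ 938.872 = 1.03435399075…; keep min(6, 4) = 4 s.f.
Rounded to 4 significant figures: 1.034.

1.034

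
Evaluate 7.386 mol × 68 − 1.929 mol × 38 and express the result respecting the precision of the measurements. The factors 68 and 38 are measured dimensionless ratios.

4.3 × 10² mol

7.386 × 68 = 502.248 → 5.0 × 10² mol (2 s.f., last digit at the 10^1 place).
1.929 × 38 = 73.302 → 73 mol (2 s.f., last digit at the 10^0 place).
Difference: 428.946 mol; keep the coarser place, 10^1.
Result: 4.3 × 10² mol.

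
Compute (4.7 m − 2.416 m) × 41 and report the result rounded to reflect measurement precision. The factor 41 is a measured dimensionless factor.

94 m

4.7 m − 2.416 m = 2.284 m; the difference is limited to 1 decimal place (2 s.f.).
Carrying full precision, 2.284 × 41 = 93.644 m; 41 has 2 s.f., so the result keeps min(2, 2) = 2 s.f.
Rounded to 2 significant figures: 94 m.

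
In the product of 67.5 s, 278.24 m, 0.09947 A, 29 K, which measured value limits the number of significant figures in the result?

67.5 s → 3 s.f.; 278.24 m → 5 s.f.; 0.09947 A → 4 s.f.; 29 K → 2 s.f.
The fewest is 2 significant figures, from 29 K.

29 K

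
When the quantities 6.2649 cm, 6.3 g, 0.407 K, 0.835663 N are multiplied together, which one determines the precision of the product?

6.2649 cm → 5 s.f.; 6.3 g → 2 s.f.; 0.407 K → 3 s.f.; 0.835663 N → 6 s.f.
The fewest is 2 significant figures, from 6.3 g.

6.3 g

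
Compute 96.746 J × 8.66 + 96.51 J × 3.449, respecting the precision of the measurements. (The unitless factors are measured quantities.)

1171 J

96.746 × 8.66 = 837.82036 → 838 J (3 s.f., last digit at the 10^0 place).
96.51 × 3.449 = 332.86299 → 332.9 J (4 s.f., last digit at the 10^-1 place).
Sum: 1170.68335 J; keep the coarser place, 10^0.
Result: 1171 J.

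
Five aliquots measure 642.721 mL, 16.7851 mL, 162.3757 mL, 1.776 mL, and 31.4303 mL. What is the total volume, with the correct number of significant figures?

642.721 mL + 16.7851 mL + 162.3757 mL + 1.776 mL + 31.4303 mL = 855.0881 mL.
Addition/subtraction keeps the fewest decimal places: 642.721 → 3 decimal places, 16.7851 → 4 decimal places, 162.3757 → 4 decimal places, 1.776 → 3 decimal places, 31.4303 → 4 decimal places; limit is 3.
Rounded to 3 decimal places: 8.55088 × 10^2 mL.

8.55088 × 10^2 mL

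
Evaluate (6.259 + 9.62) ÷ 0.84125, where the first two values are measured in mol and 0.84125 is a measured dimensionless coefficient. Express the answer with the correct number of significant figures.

18.88 mol

6.259 mol + 9.62 mol = 15.879 mol; the sum is limited to 2 decimal places (4 s.f.).
Carrying full precision, 15.879 ÷ 0.84125 = 18.8754829123… mol; 0.84125 has 5 s.f., so the result keeps min(4, 5) = 4 s.f.
Rounded to 4 significant figures: 18.88 mol.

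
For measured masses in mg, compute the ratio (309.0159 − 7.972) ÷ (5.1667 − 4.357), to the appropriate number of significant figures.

309.0159 − 7.972 = 301.0439, limited to 3 d.p. → 6 s.f.; 5.1667 − 4.357 = 0.8097, limited to 3 d.p. → 3 s.f.
Carrying full precision, 301.0439 ÷ 0.8097 = 371.796838335…; keep min(6, 3) = 3 s.f.
Rounded to 3 significant figures: 372.

372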